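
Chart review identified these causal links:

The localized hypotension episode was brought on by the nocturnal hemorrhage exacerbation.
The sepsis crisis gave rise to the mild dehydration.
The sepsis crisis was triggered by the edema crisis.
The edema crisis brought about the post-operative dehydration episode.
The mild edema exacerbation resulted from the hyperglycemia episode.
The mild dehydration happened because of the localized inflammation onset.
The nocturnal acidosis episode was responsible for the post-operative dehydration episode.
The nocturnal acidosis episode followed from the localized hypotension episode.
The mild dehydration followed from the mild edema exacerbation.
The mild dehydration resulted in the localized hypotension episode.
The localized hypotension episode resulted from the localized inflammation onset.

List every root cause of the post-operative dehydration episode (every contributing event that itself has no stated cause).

the edema crisis, the hyperglycemia episode, the localized inflammation onset, the nocturnal hemorrhage exacerbation

Tracing upstream from the post-operative dehydration episode: the post-operative dehydration episode ← the edema crisis.
A separate upstream branch: the post-operative dehydration episode ← the nocturnal acidosis episode ← the localized hypotension episode ← the mild dehydration ← the mild edema exacerbation ← the hyperglycemia episode.
A separate upstream branch: the post-operative dehydration episode ← the nocturnal acidosis episode ← the localized hypotension episode ← the nocturnal hemorrhage exacerbation.
A separate upstream branch: the post-operative dehydration episode ← the nocturnal acidosis episode ← the localized hypotension episode ← the localized inflammation onset.
Each of those chain origins has no stated cause.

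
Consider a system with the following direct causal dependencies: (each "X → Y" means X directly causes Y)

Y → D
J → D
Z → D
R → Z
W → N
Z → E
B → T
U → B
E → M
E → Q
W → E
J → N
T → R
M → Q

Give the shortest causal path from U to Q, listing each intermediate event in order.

U → B → T → R → Z → E → Q

U → B
B → T
T → R
R → Z
Z → E
E → Q
Length: 6 steps.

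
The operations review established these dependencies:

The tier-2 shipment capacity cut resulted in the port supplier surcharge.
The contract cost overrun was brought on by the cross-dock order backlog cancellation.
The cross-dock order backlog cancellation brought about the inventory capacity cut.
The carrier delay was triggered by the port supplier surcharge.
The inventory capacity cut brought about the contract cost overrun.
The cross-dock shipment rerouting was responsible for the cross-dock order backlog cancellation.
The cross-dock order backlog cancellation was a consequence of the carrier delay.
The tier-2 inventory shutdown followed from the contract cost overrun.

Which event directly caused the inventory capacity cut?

the cross-dock order backlog cancellation

Upstream contributors include the tier-2 shipment capacity cut, the port supplier surcharge, the carrier delay, the cross-dock shipment rerouting, but only the cross-dock order backlog cancellation feeds directly into the inventory capacity cut.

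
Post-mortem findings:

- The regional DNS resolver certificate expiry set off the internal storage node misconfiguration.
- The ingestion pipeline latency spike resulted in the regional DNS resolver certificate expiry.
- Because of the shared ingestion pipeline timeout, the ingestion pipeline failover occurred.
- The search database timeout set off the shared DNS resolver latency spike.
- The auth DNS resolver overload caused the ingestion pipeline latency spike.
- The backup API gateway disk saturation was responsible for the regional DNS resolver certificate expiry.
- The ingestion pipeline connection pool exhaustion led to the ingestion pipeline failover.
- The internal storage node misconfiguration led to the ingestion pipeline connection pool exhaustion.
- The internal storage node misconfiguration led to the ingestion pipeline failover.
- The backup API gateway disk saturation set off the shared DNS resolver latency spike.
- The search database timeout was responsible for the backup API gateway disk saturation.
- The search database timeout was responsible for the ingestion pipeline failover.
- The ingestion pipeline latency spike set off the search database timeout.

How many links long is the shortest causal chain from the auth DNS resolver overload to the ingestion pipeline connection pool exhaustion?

Shortest chain: the auth DNS resolver overload → the ingestion pipeline latency spike → the regional DNS resolver certificate expiry → the internal storage node misconfiguration → the ingestion pipeline connection pool exhaustion.

4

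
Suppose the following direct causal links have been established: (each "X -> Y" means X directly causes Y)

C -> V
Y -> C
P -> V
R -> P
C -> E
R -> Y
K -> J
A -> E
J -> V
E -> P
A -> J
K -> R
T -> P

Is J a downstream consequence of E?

No

E leads to P, V; J is not among them.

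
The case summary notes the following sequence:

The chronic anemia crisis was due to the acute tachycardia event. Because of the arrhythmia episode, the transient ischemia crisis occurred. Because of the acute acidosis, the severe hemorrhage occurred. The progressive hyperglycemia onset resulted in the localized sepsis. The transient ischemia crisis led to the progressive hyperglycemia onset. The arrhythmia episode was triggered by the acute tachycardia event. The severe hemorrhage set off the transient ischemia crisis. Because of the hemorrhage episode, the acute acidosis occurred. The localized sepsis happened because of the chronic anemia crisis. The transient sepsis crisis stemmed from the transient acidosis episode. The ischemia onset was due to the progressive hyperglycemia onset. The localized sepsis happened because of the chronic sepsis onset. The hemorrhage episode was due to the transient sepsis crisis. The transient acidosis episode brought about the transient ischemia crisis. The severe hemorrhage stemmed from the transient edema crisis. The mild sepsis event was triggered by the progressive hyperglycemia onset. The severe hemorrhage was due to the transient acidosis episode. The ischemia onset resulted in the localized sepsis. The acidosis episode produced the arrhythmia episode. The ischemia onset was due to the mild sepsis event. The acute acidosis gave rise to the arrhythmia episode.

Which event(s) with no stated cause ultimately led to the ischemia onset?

the acidosis episode, the acute tachycardia event, the transient acidosis episode, the transient edema crisis

Tracing upstream from the ischemia onset: the ischemia onset ← the progressive hyperglycemia onset ← the transient ischemia crisis ← the arrhythmia episode ← the acidosis episode.
A separate upstream branch: the ischemia onset ← the progressive hyperglycemia onset ← the transient ischemia crisis ← the transient acidosis episode.
A separate upstream branch: the ischemia onset ← the progressive hyperglycemia onset ← the transient ischemia crisis ← the severe hemorrhage ← the transient edema crisis.
A separate upstream branch: the ischemia onset ← the progressive hyperglycemia onset ← the transient ischemia crisis ← the arrhythmia episode ← the acute tachycardia event.
Each of those chain origins has no stated cause.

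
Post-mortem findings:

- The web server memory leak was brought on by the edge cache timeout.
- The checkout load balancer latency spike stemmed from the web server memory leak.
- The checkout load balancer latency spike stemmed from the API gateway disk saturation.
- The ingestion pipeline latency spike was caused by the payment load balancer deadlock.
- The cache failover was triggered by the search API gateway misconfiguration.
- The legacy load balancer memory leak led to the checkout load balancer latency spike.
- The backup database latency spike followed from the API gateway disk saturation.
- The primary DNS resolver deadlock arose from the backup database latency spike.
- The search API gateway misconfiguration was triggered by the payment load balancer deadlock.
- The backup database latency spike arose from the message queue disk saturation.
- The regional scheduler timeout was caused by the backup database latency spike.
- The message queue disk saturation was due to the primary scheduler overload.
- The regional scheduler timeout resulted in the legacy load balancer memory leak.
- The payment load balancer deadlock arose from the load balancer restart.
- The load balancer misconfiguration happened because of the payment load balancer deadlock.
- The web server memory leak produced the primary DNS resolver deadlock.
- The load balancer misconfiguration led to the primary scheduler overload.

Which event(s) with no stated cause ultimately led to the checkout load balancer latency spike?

the API gateway disk saturation, the edge cache timeout, the load balancer restart

Tracing upstream from the checkout load balancer latency spike: the checkout load balancer latency spike ← the legacy load balancer memory leak ← the regional scheduler timeout ← the backup database latency spike ← the message queue disk saturation ← the primary scheduler overload ← the load balancer misconfiguration ← the payment load balancer deadlock ← the load balancer restart.
A separate upstream branch: the checkout load balancer latency spike ← the web server memory leak ← the edge cache timeout.
A separate upstream branch: the checkout load balancer latency spike ← the API gateway disk saturation.
Each of those chain origins has no stated cause.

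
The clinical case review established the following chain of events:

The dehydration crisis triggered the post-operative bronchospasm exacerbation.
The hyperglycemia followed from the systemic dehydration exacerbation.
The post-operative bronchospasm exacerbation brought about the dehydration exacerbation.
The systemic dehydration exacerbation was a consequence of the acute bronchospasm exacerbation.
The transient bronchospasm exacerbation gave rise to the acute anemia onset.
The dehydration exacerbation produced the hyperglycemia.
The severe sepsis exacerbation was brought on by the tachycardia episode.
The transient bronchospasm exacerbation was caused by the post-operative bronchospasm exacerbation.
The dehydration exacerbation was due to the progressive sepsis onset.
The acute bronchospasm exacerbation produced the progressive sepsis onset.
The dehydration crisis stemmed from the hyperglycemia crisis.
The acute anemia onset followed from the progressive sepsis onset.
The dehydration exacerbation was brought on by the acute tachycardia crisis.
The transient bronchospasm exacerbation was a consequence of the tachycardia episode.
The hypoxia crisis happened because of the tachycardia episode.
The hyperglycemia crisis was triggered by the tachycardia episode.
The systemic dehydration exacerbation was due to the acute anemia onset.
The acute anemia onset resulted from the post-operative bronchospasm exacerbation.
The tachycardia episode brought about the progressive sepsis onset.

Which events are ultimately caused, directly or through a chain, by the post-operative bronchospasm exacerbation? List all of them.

Direct effects: the transient bronchospasm exacerbation, the acute anemia onset, the dehydration exacerbation.
2 steps out: the systemic dehydration exacerbation, the hyperglycemia.
Not reachable from it: the tachycardia episode, the hyperglycemia crisis, the hypoxia crisis, the acute tachycardia crisis, the dehydration crisis, the severe sepsis exacerbation, the acute bronchospasm exacerbation, the progressive sepsis onset.

the acute anemia onset, the dehydration exacerbation, the hyperglycemia, the systemic dehydration exacerbation, the transient bronchospasm exacerbation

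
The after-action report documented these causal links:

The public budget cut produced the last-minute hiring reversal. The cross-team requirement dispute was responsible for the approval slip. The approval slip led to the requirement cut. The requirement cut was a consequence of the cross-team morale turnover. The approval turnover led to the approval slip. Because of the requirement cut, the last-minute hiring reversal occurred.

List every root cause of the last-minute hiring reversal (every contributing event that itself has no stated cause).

Tracing upstream from the last-minute hiring reversal: the last-minute hiring reversal ← the requirement cut ← the cross-team morale turnover.
A separate upstream branch: the last-minute hiring reversal ← the requirement cut ← the approval slip ← the cross-team requirement dispute.
A separate upstream branch: the last-minute hiring reversal ← the requirement cut ← the approval slip ← the approval turnover.
A separate upstream branch: the last-minute hiring reversal ← the public budget cut.
Each of those chain origins has no stated cause.

the approval turnover, the cross-team morale turnover, the cross-team requirement dispute, the public budget cut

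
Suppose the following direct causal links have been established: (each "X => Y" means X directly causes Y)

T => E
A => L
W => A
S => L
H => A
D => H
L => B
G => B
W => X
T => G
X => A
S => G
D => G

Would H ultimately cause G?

H leads to A, L, B; G is not among them.

No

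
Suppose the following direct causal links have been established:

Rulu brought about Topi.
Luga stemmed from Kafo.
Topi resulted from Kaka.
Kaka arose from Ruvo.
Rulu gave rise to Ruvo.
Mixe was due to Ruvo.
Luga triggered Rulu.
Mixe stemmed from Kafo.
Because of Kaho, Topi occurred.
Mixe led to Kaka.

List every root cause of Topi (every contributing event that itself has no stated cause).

Tracing upstream from Topi: Topi ← Rulu ← Luga ← Kafo.
A separate upstream branch: Topi ← Kaho.
Each of those chain origins has no stated cause.

Kafo, Kaho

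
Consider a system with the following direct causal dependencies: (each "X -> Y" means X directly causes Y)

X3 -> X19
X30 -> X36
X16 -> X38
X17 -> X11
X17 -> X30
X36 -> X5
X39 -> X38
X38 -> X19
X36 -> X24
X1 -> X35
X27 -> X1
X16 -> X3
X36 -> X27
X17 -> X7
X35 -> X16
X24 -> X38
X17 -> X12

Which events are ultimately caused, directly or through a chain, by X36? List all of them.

Direct effects: X5, X27, X24.
2 steps out: X1, X38.
3 steps out: X35, X19.
4 steps out: X16.
5 steps out: X3.
Not reachable from it: X17, X30, X11, X12, X7, X39.

X1, X16, X19, X24, X27, X3, X35, X38, X5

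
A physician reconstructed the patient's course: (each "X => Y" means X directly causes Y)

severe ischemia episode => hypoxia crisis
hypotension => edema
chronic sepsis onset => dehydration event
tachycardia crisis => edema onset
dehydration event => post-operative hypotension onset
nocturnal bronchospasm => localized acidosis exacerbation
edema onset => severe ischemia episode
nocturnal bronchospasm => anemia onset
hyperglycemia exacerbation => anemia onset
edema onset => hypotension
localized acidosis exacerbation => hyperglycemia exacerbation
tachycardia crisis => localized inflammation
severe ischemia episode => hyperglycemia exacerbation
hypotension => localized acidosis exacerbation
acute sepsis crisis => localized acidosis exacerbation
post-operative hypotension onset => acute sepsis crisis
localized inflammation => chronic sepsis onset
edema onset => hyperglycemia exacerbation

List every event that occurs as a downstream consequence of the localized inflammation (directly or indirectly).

Direct effects: the chronic sepsis onset.
2 steps out: the dehydration event.
3 steps out: the post-operative hypotension onset.
4 steps out: the acute sepsis crisis.
5 steps out: the localized acidosis exacerbation.
6 steps out: the hyperglycemia exacerbation.
7 steps out: the anemia onset.
Not reachable from it: the tachycardia crisis, the edema onset, the severe ischemia episode, the hypoxia crisis, the nocturnal bronchospasm, the hypotension, the edema.

the acute sepsis crisis, the anemia onset, the chronic sepsis onset, the dehydration event, the hyperglycemia exacerbation, the localized acidosis exacerbation, the post-operative hypotension onset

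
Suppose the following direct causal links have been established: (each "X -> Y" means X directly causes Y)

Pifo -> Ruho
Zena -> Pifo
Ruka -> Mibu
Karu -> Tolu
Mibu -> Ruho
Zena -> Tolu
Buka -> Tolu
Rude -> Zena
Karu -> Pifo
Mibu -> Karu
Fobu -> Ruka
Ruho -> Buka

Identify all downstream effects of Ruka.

Buka, Karu, Mibu, Pifo, Ruho, Tolu

Direct effects: Mibu.
2 steps out: Karu, Ruho.
3 steps out: Pifo, Buka, Tolu.
Not reachable from it: Fobu, Rude, Zena.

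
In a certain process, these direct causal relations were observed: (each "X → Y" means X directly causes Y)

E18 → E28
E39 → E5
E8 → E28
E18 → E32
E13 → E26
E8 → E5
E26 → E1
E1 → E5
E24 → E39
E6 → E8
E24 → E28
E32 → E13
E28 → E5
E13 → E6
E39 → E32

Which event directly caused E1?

E26

Upstream contributors include E24, E18, E39, E32, E13, but only E26 feeds directly into E1.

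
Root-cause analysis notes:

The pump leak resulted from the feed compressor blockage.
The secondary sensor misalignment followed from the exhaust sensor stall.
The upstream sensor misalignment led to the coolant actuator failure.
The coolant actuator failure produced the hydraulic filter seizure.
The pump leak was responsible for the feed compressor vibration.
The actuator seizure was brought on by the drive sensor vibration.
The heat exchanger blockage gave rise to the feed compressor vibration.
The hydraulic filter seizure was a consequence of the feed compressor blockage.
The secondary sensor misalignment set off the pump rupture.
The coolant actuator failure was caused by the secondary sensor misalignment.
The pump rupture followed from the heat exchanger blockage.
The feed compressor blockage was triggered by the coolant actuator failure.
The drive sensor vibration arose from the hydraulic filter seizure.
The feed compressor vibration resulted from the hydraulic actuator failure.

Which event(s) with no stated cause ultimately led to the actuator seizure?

Tracing upstream from the actuator seizure: the actuator seizure ← the drive sensor vibration ← the hydraulic filter seizure ← the coolant actuator failure ← the upstream sensor misalignment.
A separate upstream branch: the actuator seizure ← the drive sensor vibration ← the hydraulic filter seizure ← the coolant actuator failure ← the secondary sensor misalignment ← the exhaust sensor stall.
Each of those chain origins has no stated cause.

the exhaust sensor stall, the upstream sensor misalignment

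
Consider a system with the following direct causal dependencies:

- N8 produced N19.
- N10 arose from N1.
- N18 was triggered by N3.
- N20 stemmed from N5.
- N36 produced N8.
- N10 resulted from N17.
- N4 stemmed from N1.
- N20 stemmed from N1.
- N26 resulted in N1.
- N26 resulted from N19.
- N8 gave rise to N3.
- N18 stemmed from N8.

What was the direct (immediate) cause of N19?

Upstream contributors include N36, but only N8 feeds directly into N19.

N8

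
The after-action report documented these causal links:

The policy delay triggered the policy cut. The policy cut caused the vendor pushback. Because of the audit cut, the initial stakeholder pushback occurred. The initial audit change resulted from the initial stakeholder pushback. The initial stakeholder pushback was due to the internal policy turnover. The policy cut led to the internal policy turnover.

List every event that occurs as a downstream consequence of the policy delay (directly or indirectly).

the initial audit change, the initial stakeholder pushback, the internal policy turnover, the policy cut, the vendor pushback

Direct effects: the policy cut.
2 steps out: the internal policy turnover, the vendor pushback.
3 steps out: the initial stakeholder pushback.
4 steps out: the initial audit change.
Not reachable from it: the audit cut.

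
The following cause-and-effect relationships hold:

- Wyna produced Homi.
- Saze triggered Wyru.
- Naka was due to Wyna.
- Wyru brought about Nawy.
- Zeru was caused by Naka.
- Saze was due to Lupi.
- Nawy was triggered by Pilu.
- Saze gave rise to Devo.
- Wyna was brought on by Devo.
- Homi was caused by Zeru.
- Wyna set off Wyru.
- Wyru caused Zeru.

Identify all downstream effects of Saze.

Direct effects: Devo, Wyru.
2 steps out: Wyna, Nawy, Zeru.
3 steps out: Naka, Homi.
Not reachable from it: Lupi, Pilu.

Devo, Homi, Naka, Nawy, Wyna, Wyru, Zeru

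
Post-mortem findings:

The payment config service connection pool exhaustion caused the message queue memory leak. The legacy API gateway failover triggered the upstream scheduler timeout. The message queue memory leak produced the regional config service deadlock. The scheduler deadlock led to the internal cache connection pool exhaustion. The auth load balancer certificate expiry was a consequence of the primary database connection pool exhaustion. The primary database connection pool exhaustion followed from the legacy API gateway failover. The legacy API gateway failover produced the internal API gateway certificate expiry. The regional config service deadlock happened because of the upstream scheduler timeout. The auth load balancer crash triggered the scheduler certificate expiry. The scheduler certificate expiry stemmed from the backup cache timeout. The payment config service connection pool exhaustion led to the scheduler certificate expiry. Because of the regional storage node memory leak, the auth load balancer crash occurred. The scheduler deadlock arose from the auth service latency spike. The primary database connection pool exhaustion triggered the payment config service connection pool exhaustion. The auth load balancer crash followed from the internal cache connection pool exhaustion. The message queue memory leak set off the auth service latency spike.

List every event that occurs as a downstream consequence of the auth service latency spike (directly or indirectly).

the auth load balancer crash, the internal cache connection pool exhaustion, the scheduler certificate expiry, the scheduler deadlock

Direct effects: the scheduler deadlock.
2 steps out: the internal cache connection pool exhaustion.
3 steps out: the auth load balancer crash.
4 steps out: the scheduler certificate expiry.
Not reachable from it: the legacy API gateway failover, the primary database connection pool exhaustion, the upstream scheduler timeout, the payment config service connection pool exhaustion, the regional storage node memory leak, the message queue memory leak, the auth load balancer certificate expiry, the backup cache timeout, the regional config service deadlock, the internal API gateway certificate expiry.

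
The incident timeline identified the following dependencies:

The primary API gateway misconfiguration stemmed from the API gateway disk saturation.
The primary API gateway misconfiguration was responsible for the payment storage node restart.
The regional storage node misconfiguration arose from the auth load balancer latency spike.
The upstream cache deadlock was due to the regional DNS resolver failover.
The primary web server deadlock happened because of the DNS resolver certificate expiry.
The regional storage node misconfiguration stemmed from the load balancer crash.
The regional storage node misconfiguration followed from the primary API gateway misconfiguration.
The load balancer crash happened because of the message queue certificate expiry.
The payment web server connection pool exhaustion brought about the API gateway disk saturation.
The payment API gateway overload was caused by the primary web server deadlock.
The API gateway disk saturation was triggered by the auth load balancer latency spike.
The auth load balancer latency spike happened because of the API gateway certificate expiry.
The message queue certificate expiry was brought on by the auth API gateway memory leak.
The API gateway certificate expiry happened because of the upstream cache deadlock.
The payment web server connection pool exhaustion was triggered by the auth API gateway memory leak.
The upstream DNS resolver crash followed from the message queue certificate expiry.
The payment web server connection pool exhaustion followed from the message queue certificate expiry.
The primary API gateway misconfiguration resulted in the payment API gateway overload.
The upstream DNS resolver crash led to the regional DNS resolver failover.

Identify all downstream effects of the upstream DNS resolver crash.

Direct effects: the regional DNS resolver failover.
2 steps out: the upstream cache deadlock.
3 steps out: the API gateway certificate expiry.
4 steps out: the auth load balancer latency spike.
5 steps out: the API gateway disk saturation, the regional storage node misconfiguration.
6 steps out: the primary API gateway misconfiguration.
7 steps out: the payment storage node restart, the payment API gateway overload.
Not reachable from it: the auth API gateway memory leak, the message queue certificate expiry, the load balancer crash, the DNS resolver certificate expiry, the payment web server connection pool exhaustion, the primary web server deadlock.

the API gateway certificate expiry, the API gateway disk saturation, the auth load balancer latency spike, the payment API gateway overload, the payment storage node restart, the primary API gateway misconfiguration, the regional DNS resolver failover, the regional storage node misconfiguration, the upstream cache deadlock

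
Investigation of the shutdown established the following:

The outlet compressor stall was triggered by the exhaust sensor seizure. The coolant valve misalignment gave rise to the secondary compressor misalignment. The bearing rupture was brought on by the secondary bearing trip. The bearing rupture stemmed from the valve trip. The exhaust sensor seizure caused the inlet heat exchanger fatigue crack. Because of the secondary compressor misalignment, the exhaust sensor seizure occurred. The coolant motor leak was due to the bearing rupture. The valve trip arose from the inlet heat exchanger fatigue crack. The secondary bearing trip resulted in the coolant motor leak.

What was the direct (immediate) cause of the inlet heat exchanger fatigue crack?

Upstream contributors include the coolant valve misalignment, the secondary compressor misalignment, but only the exhaust sensor seizure feeds directly into the inlet heat exchanger fatigue crack.

the exhaust sensor seizure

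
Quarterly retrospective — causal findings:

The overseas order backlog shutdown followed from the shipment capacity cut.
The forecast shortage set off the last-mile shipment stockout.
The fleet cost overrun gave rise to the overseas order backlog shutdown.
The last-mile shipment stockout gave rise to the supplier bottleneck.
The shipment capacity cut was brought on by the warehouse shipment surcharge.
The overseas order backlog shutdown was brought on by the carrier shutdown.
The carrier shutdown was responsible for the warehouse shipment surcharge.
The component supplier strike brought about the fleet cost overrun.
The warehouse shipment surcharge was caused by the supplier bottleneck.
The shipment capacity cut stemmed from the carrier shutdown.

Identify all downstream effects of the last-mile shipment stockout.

Direct effects: the supplier bottleneck.
2 steps out: the warehouse shipment surcharge.
3 steps out: the shipment capacity cut.
4 steps out: the overseas order backlog shutdown.
Not reachable from it: the component supplier strike, the forecast shortage, the fleet cost overrun, the carrier shutdown.

the overseas order backlog shutdown, the shipment capacity cut, the supplier bottleneck, the warehouse shipment surcharge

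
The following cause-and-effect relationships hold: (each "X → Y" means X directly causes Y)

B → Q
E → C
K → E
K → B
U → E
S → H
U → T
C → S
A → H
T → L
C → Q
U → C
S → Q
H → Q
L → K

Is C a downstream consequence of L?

Yes

There is a causal chain: L → K → E → C.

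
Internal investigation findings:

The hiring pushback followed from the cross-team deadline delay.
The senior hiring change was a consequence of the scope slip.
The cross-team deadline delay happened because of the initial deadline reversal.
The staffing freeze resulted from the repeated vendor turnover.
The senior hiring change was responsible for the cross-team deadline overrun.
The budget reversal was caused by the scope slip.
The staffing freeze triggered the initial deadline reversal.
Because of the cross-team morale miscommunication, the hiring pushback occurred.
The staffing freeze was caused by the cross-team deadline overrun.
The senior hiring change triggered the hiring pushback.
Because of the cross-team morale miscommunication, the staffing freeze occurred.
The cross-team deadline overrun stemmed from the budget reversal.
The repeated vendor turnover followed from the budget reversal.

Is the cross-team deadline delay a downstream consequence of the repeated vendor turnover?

Yes

There is a causal chain: the repeated vendor turnover → the staffing freeze → the initial deadline reversal → the cross-team deadline delay.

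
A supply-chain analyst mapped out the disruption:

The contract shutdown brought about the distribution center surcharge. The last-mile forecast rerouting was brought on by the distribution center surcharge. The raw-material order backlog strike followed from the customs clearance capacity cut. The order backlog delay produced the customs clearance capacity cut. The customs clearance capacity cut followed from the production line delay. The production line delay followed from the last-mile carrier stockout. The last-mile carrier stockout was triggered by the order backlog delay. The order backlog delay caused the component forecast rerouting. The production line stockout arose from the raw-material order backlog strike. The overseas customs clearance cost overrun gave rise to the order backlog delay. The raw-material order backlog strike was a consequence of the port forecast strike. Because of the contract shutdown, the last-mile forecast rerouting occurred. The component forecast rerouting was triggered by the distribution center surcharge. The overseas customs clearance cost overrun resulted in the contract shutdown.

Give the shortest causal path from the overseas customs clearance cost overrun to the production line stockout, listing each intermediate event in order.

the overseas customs clearance cost overrun → the order backlog delay
the order backlog delay → the customs clearance capacity cut
the customs clearance capacity cut → the raw-material order backlog strike
the raw-material order backlog strike → the production line stockout
Length: 4 steps.

the overseas customs clearance cost overrun → the order backlog delay → the customs clearance capacity cut → the raw-material order backlog strike → the production line stockout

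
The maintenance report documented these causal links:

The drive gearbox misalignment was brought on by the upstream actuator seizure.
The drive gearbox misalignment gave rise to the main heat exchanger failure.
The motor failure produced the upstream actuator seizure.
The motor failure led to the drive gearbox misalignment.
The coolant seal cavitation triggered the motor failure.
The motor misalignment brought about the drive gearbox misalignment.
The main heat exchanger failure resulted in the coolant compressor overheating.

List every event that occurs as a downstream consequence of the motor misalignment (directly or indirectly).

the coolant compressor overheating, the drive gearbox misalignment, the main heat exchanger failure

Direct effects: the drive gearbox misalignment.
2 steps out: the main heat exchanger failure.
3 steps out: the coolant compressor overheating.
Not reachable from it: the coolant seal cavitation, the motor failure, the upstream actuator seizure.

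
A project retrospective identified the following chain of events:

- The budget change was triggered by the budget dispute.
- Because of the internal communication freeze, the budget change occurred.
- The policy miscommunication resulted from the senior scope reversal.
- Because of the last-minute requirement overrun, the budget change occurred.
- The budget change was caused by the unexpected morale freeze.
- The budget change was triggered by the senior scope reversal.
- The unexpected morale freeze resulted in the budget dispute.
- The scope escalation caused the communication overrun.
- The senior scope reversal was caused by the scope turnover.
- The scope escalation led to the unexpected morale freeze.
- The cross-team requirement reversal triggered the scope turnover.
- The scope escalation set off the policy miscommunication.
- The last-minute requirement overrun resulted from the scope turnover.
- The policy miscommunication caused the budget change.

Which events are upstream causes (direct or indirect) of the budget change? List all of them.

the budget dispute, the cross-team requirement reversal, the internal communication freeze, the last-minute requirement overrun, the policy miscommunication, the scope escalation, the scope turnover, the senior scope reversal, the unexpected morale freeze

Immediate causes of the budget change: the unexpected morale freeze, the budget dispute, the internal communication freeze, the senior scope reversal, the policy miscommunication, the last-minute requirement overrun.
Further upstream: the cross-team requirement reversal, the scope escalation, the scope turnover.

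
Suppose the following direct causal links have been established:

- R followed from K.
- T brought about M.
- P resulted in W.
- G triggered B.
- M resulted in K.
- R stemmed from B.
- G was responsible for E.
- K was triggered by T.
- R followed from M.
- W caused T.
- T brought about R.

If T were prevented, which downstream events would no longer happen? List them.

Downstream of T: M, K, R.
Of those, still caused via another path: R.
The remainder have no surviving cause.

K, M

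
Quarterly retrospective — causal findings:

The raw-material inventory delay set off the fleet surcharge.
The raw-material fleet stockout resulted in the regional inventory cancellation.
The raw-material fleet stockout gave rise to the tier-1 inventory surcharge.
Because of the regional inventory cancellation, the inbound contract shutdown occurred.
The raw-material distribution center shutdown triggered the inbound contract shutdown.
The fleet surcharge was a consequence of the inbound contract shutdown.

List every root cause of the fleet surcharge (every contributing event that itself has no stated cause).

Tracing upstream from the fleet surcharge: the fleet surcharge ← the inbound contract shutdown ← the raw-material distribution center shutdown.
A separate upstream branch: the fleet surcharge ← the inbound contract shutdown ← the regional inventory cancellation ← the raw-material fleet stockout.
A separate upstream branch: the fleet surcharge ← the raw-material inventory delay.
Each of those chain origins has no stated cause.

the raw-material distribution center shutdown, the raw-material fleet stockout, the raw-material inventory delay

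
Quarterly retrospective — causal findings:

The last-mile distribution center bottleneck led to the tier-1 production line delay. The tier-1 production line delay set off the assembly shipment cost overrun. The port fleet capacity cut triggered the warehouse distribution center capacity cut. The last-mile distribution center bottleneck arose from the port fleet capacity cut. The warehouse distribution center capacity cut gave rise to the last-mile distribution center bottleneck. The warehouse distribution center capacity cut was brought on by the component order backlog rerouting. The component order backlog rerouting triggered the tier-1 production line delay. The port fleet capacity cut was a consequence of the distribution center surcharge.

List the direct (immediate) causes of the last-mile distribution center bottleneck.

the port fleet capacity cut, the warehouse distribution center capacity cut

Upstream contributors include the distribution center surcharge, the component order backlog rerouting, but only the port fleet capacity cut, the warehouse distribution center capacity cut feed directly into the last-mile distribution center bottleneck.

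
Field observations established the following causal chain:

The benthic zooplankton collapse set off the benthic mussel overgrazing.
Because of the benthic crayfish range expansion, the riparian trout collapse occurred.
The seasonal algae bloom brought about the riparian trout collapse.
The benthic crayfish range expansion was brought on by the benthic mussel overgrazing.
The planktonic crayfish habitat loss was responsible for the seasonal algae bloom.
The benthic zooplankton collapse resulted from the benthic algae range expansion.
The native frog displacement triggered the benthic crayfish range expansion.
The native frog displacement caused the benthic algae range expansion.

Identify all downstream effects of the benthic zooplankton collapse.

the benthic crayfish range expansion, the benthic mussel overgrazing, the riparian trout collapse

Direct effects: the benthic mussel overgrazing.
2 steps out: the benthic crayfish range expansion.
3 steps out: the riparian trout collapse.
Not reachable from it: the planktonic crayfish habitat loss, the native frog displacement, the benthic algae range expansion, the seasonal algae bloom.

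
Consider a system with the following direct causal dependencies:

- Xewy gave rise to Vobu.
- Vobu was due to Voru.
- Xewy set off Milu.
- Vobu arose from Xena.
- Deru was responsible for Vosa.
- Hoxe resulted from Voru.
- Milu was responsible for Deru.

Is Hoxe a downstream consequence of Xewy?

Xewy leads to Milu, Deru, Vobu, Vosa; Hoxe is not among them.

No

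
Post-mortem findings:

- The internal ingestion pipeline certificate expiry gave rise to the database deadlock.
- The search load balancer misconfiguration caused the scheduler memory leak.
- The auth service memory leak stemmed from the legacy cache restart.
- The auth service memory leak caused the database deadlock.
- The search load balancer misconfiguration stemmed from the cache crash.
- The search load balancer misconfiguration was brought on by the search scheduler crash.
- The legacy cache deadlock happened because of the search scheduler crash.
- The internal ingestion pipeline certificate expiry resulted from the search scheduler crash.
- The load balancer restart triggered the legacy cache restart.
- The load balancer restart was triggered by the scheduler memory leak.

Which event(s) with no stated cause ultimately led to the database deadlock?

the cache crash, the search scheduler crash

Tracing upstream from the database deadlock: the database deadlock ← the internal ingestion pipeline certificate expiry ← the search scheduler crash.
A separate upstream branch: the database deadlock ← the auth service memory leak ← the legacy cache restart ← the load balancer restart ← the scheduler memory leak ← the search load balancer misconfiguration ← the cache crash.
Each of those chain origins has no stated cause.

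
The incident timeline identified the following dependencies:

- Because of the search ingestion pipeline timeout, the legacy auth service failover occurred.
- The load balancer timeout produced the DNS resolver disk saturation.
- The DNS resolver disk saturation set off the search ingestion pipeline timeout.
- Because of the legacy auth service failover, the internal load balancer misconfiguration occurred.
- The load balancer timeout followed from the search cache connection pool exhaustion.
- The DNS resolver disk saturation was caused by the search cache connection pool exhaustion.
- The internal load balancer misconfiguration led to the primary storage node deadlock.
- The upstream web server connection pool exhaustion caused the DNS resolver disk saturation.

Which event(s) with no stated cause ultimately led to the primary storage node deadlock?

Tracing upstream from the primary storage node deadlock: the primary storage node deadlock ← the internal load balancer misconfiguration ← the legacy auth service failover ← the search ingestion pipeline timeout ← the DNS resolver disk saturation ← the search cache connection pool exhaustion.
A separate upstream branch: the primary storage node deadlock ← the internal load balancer misconfiguration ← the legacy auth service failover ← the search ingestion pipeline timeout ← the DNS resolver disk saturation ← the upstream web server connection pool exhaustion.
Each of those chain origins has no stated cause.

the search cache connection pool exhaustion, the upstream web server connection pool exhaustion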